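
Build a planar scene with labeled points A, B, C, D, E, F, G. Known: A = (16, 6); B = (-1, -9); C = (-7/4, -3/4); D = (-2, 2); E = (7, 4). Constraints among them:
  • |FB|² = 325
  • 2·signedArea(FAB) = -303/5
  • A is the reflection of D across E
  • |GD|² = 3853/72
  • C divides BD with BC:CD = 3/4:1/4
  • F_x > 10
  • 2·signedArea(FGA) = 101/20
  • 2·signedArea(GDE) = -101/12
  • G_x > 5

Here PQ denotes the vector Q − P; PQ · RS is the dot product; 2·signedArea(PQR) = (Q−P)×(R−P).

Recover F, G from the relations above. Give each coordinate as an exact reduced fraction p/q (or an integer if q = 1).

F = (53/5, 24/5)
G = (317/60, 161/60)

1. F_x = 53/5  [line 15·x + -17·y + -387/5 = 0 ∩ |FB|² = 325]
2. F_y = 24/5  [line 15·x + -17·y + -387/5 = 0 ∩ |FB|² = 325]
   → F = (53/5, 24/5)
3. G_x = 317/60  [line -2·x + 9·y + -163/12 = 0 ∩ |GD|² = 3853/72]
4. G_y = 161/60  [line -2·x + 9·y + -163/12 = 0 ∩ |GD|² = 3853/72]
   → G = (317/60, 161/60)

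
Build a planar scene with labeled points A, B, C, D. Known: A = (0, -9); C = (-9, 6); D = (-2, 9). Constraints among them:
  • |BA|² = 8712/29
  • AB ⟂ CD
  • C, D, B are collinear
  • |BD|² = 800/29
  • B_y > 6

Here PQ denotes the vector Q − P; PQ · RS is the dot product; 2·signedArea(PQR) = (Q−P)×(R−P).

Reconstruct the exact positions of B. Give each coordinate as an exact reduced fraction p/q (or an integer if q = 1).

1. B_x = -198/29  [C, D, B are collinear ∩ AB ⟂ CD]
2. B_y = 201/29  [C, D, B are collinear ∩ AB ⟂ CD]
   → B = (-198/29, 201/29)

B = (-198/29, 201/29)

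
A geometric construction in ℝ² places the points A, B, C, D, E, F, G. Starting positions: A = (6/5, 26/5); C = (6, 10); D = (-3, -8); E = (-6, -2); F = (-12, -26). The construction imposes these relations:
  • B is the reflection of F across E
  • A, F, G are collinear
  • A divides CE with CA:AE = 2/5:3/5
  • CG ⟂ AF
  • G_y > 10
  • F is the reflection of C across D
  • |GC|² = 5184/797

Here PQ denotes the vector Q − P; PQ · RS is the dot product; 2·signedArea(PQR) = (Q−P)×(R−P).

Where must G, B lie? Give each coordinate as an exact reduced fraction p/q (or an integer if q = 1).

1. G_x = 2910/797  [A, F, G are collinear ∩ CG ⟂ AF]
2. G_y = 8762/797  [A, F, G are collinear ∩ CG ⟂ AF]
   → G = (2910/797, 8762/797)
3. B_x = 0  [B is the reflection of F across E]
4. B_y = 22  [B is the reflection of F across E]
   → B = (0, 22)

B = (0, 22)
G = (2910/797, 8762/797)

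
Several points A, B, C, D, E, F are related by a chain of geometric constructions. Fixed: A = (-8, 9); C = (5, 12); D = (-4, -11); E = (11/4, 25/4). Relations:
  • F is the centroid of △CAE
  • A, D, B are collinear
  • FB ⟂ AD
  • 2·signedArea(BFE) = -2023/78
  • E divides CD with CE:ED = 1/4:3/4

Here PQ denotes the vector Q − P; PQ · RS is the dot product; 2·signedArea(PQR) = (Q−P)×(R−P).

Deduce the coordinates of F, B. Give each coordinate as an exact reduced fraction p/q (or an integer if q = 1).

1. F_x = -1/12  [F is the centroid of △CAE]
2. F_y = 109/12  [F is the centroid of △CAE]
   → F = (-1/12, 109/12)
3. B_x = -401/52  [A, D, B are collinear ∩ FB ⟂ AD]
4. B_y = 393/52  [A, D, B are collinear ∩ FB ⟂ AD]
   → B = (-401/52, 393/52)

B = (-401/52, 393/52)
F = (-1/12, 109/12)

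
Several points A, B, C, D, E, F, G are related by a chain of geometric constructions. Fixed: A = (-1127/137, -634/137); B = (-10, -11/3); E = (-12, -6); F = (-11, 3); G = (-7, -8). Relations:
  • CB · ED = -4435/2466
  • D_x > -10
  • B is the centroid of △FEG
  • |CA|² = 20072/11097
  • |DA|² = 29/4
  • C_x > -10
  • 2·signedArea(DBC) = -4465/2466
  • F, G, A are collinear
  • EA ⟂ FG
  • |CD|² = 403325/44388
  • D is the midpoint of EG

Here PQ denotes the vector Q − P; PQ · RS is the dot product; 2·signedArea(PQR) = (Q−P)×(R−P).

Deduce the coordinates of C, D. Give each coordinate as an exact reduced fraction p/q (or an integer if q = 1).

1. D_x = -19/2  [D is the midpoint of EG]
2. D_y = -7  [D is the midpoint of EG]
   → D = (-19/2, -7)
3. C_x = -1289/137  [CB · ED = -4435/2466 ∩ 2·signedArea(DBC) = -4465/2466]
4. C_y = -4916/1233  [CB · ED = -4435/2466 ∩ 2·signedArea(DBC) = -4465/2466]
   → C = (-1289/137, -4916/1233)

C = (-1289/137, -4916/1233)
D = (-19/2, -7)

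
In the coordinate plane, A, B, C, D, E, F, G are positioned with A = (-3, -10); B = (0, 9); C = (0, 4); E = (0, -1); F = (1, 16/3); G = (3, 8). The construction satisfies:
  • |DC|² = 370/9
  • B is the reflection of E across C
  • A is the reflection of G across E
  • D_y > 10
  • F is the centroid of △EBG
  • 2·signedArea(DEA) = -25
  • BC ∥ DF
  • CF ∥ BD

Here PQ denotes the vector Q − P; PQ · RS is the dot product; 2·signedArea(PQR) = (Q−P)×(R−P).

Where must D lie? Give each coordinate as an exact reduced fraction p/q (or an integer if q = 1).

D = (1, 31/3)

1. D_x = 1  [BC ∥ DF ∩ CF ∥ BD]
2. D_y = 31/3  [BC ∥ DF ∩ CF ∥ BD]
   → D = (1, 31/3)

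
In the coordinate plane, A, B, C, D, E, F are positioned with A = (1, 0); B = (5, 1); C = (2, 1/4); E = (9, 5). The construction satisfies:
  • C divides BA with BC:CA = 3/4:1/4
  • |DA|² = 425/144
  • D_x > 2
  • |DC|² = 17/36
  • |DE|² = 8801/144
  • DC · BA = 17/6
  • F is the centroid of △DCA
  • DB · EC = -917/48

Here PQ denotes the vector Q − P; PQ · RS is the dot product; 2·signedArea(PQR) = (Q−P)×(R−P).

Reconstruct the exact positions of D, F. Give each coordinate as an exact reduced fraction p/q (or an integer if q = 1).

D = (8/3, 5/12)
F = (17/9, 2/9)

1. D_x = 8/3  [DC · BA = 17/6 ∩ DB · EC = -917/48]
2. D_y = 5/12  [DC · BA = 17/6 ∩ DB · EC = -917/48]
   → D = (8/3, 5/12)
3. F_x = 17/9  [F is the centroid of △DCA]
4. F_y = 2/9  [F is the centroid of △DCA]
   → F = (17/9, 2/9)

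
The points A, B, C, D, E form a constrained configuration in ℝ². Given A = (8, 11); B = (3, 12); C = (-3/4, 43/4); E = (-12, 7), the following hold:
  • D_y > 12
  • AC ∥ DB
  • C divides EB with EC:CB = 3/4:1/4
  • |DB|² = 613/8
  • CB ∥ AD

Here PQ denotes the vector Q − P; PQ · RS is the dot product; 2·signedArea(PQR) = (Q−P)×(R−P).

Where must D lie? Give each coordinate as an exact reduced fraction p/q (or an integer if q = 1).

D = (47/4, 49/4)

1. D_x = 47/4  [AC ∥ DB ∩ CB ∥ AD]
2. D_y = 49/4  [AC ∥ DB ∩ CB ∥ AD]
   → D = (47/4, 49/4)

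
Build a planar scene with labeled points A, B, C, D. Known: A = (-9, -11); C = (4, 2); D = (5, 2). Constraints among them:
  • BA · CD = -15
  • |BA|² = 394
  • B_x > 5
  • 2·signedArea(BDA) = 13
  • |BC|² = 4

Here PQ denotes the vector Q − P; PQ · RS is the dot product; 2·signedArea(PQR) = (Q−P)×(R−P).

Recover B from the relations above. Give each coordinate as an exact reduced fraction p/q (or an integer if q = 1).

B = (6, 2)

1. B_x = 6  [2·signedArea(BDA) = 13 ∩ BA · CD = -15]
2. B_y = 2  [2·signedArea(BDA) = 13 ∩ BA · CD = -15]
   → B = (6, 2)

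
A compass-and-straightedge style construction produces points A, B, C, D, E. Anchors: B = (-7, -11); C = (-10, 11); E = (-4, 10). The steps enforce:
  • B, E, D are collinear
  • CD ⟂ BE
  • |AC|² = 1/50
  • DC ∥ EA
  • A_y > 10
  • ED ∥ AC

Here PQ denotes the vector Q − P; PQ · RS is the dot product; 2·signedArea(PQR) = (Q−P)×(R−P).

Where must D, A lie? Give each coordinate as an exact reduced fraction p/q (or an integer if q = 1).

A = (-501/50, 543/50)
D = (-199/50, 507/50)

1. D_x = -199/50  [B, E, D are collinear ∩ CD ⟂ BE]
2. D_y = 507/50  [B, E, D are collinear ∩ CD ⟂ BE]
   → D = (-199/50, 507/50)
3. A_x = -501/50  [ED ∥ AC ∩ DC ∥ EA]
4. A_y = 543/50  [ED ∥ AC ∩ DC ∥ EA]
   → A = (-501/50, 543/50)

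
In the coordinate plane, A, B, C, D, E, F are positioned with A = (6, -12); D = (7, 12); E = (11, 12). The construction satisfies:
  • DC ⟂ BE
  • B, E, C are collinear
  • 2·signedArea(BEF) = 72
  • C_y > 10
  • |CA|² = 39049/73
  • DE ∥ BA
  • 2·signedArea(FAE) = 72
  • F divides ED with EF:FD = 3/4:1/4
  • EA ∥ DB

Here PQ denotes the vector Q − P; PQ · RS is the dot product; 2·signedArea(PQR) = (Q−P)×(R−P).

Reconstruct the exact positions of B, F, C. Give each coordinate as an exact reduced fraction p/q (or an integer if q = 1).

B = (2, -12)
C = (767/73, 780/73)
F = (8, 12)

1. B_x = 2  [DE ∥ BA ∩ EA ∥ DB]
2. B_y = -12  [DE ∥ BA ∩ EA ∥ DB]
   → B = (2, -12)
3. F_x = 8  [F divides ED with EF:FD = 3/4:1/4]
4. F_y = 12  [F divides ED with EF:FD = 3/4:1/4]
   → F = (8, 12)
5. C_x = 767/73  [B, E, C are collinear ∩ DC ⟂ BE]
6. C_y = 780/73  [B, E, C are collinear ∩ DC ⟂ BE]
   → C = (767/73, 780/73)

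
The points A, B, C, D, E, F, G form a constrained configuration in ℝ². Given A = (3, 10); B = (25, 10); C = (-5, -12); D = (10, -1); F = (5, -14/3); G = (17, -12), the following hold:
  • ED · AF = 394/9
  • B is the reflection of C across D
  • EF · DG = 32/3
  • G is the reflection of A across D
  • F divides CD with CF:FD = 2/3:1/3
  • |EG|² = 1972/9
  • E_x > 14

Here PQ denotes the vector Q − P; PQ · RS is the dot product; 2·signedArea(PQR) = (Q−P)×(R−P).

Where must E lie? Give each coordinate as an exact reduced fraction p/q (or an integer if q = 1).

E = (15, 8/3)

1. E_x = 15  [EF · DG = 32/3 ∩ ED · AF = 394/9]
2. E_y = 8/3  [EF · DG = 32/3 ∩ ED · AF = 394/9]
   → E = (15, 8/3)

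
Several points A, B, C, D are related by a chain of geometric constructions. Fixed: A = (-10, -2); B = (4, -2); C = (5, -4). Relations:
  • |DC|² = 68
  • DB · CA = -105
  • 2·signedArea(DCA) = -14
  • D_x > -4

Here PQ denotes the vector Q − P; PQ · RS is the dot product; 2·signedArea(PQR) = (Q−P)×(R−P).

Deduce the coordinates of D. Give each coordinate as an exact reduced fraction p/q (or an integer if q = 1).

1. D_x = -3  [2·signedArea(DCA) = -14 ∩ DB · CA = -105]
2. D_y = -2  [2·signedArea(DCA) = -14 ∩ DB · CA = -105]
   → D = (-3, -2)

D = (-3, -2)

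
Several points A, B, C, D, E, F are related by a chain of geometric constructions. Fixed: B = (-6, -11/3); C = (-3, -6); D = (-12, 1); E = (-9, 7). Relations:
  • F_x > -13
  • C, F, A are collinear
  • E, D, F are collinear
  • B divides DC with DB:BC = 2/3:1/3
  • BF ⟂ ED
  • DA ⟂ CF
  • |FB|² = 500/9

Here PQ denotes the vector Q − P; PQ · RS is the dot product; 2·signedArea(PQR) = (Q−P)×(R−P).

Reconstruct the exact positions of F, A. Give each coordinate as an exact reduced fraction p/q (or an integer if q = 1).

1. F_x = -38/3  [E, D, F are collinear ∩ BF ⟂ ED]
2. F_y = -1/3  [E, D, F are collinear ∩ BF ⟂ ED]
   → F = (-38/3, -1/3)
3. A_x = -1441/113  [C, F, A are collinear ∩ DA ⟂ CF]
4. A_y = -32/113  [C, F, A are collinear ∩ DA ⟂ CF]
   → A = (-1441/113, -32/113)

A = (-1441/113, -32/113)
F = (-38/3, -1/3)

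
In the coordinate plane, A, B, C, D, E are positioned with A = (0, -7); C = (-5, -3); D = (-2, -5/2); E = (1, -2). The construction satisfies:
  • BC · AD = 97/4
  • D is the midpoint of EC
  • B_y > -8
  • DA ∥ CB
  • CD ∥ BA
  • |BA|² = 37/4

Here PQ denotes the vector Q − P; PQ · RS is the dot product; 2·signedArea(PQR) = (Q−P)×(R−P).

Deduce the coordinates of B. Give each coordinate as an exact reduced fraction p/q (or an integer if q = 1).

1. B_x = -3  [CD ∥ BA ∩ DA ∥ CB]
2. B_y = -15/2  [CD ∥ BA ∩ DA ∥ CB]
   → B = (-3, -15/2)

B = (-3, -15/2)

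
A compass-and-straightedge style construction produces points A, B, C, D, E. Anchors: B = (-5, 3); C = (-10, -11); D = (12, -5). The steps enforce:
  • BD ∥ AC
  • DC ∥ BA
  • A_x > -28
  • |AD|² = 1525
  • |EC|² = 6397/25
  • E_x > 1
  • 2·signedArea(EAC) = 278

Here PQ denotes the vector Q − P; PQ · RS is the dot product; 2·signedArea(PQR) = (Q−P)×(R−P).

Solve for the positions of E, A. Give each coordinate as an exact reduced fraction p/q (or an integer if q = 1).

A = (-27, -3)
E = (9/5, -1/5)

1. A_x = -27  [BD ∥ AC ∩ DC ∥ BA]
2. A_y = -3  [BD ∥ AC ∩ DC ∥ BA]
   → A = (-27, -3)
3. E_x = 9/5  [line 8·x + 17·y + -11 = 0 ∩ |EC|² = 6397/25]
4. E_y = -1/5  [line 8·x + 17·y + -11 = 0 ∩ |EC|² = 6397/25]
   → E = (9/5, -1/5)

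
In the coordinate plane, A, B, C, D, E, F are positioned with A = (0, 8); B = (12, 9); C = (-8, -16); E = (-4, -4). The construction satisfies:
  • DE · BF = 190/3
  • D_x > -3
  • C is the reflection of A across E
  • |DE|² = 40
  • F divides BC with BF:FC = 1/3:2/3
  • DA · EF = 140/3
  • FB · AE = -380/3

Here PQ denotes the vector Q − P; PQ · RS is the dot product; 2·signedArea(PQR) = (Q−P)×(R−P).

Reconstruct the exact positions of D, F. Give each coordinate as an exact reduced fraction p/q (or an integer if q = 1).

1. F_x = 16/3  [F divides BC with BF:FC = 1/3:2/3]
2. F_y = 2/3  [F divides BC with BF:FC = 1/3:2/3]
   → F = (16/3, 2/3)
3. D_x = -2  [DA · EF = 140/3 ∩ DE · BF = 190/3]
4. D_y = 2  [DA · EF = 140/3 ∩ DE · BF = 190/3]
   → D = (-2, 2)

D = (-2, 2)
F = (16/3, 2/3)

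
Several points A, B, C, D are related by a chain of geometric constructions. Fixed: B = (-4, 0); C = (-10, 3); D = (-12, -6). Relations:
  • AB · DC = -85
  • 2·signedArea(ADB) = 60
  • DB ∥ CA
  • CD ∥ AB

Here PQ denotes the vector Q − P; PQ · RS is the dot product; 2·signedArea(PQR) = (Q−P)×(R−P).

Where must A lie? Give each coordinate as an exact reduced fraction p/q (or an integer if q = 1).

A = (-2, 9)

1. A_x = -2  [CD ∥ AB ∩ DB ∥ CA]
2. A_y = 9  [CD ∥ AB ∩ DB ∥ CA]
   → A = (-2, 9)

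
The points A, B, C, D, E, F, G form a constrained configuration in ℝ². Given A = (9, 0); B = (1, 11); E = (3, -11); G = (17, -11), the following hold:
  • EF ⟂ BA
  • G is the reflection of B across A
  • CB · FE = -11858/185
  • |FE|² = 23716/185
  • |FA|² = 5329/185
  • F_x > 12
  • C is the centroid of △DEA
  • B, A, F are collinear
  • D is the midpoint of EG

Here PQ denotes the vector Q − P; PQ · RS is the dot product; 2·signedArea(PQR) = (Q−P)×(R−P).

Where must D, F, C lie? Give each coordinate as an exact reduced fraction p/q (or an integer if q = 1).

C = (22/3, -22/3)
D = (10, -11)
F = (2249/185, -803/185)

1. D_x = 10  [D is the midpoint of EG]
2. D_y = -11  [D is the midpoint of EG]
   → D = (10, -11)
3. F_x = 2249/185  [B, A, F are collinear ∩ EF ⟂ BA]
4. F_y = -803/185  [B, A, F are collinear ∩ EF ⟂ BA]
   → F = (2249/185, -803/185)
5. C_x = 22/3  [C is the centroid of △DEA]
6. C_y = -22/3  [C is the centroid of △DEA]
   → C = (22/3, -22/3)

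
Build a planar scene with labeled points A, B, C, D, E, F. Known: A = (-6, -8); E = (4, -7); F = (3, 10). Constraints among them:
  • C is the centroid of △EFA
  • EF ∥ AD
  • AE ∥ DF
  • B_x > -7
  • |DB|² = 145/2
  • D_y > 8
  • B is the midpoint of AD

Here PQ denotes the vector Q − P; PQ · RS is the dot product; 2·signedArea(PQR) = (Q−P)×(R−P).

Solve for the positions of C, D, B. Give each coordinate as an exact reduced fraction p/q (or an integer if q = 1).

B = (-13/2, 1/2)
C = (1/3, -5/3)
D = (-7, 9)

1. C_x = 1/3  [C is the centroid of △EFA]
2. C_y = -5/3  [C is the centroid of △EFA]
   → C = (1/3, -5/3)
3. D_x = -7  [AE ∥ DF ∩ EF ∥ AD]
4. D_y = 9  [AE ∥ DF ∩ EF ∥ AD]
   → D = (-7, 9)
5. B_x = -13/2  [B is the midpoint of AD]
6. B_y = 1/2  [B is the midpoint of AD]
   → B = (-13/2, 1/2)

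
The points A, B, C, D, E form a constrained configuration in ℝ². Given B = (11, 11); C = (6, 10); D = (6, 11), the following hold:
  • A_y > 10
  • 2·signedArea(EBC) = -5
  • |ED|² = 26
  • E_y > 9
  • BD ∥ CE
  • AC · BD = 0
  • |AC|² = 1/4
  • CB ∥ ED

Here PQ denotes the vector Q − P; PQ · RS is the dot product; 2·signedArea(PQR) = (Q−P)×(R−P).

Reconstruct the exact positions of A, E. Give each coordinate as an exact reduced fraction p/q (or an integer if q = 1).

1. A_x = 6  [AC · BD = 0]
2. A_y = 21/2  [|AC|² = 1/4]
   → A = (6, 21/2)
3. E_x = 1  [CB ∥ ED ∩ BD ∥ CE]
4. E_y = 10  [CB ∥ ED ∩ BD ∥ CE]
   → E = (1, 10)

A = (6, 21/2)
E = (1, 10)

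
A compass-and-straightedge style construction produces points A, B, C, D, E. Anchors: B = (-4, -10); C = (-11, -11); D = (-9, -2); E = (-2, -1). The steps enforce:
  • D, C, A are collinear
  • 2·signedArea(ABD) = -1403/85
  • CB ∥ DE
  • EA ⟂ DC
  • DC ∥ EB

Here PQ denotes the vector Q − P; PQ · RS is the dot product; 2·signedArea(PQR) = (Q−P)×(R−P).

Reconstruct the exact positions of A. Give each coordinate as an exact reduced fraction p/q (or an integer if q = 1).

A = (-719/85, 37/85)

1. A_x = -719/85  [D, C, A are collinear ∩ EA ⟂ DC]
2. A_y = 37/85  [D, C, A are collinear ∩ EA ⟂ DC]
   → A = (-719/85, 37/85)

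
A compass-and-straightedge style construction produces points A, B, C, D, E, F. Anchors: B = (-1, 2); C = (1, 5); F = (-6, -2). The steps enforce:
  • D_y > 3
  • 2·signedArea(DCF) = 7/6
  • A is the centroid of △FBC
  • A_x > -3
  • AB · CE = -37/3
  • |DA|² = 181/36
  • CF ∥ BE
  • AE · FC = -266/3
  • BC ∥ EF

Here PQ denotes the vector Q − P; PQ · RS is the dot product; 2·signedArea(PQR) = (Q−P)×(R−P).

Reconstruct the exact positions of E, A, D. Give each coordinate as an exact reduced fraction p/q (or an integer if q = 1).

A = (-2, 5/3)
D = (-1/2, 10/3)
E = (-8, -5)

1. E_x = -8  [BC ∥ EF ∩ CF ∥ BE]
2. E_y = -5  [BC ∥ EF ∩ CF ∥ BE]
   → E = (-8, -5)
3. A_x = -2  [A is the centroid of △FBC]
4. A_y = 5/3  [A is the centroid of △FBC]
   → A = (-2, 5/3)
5. D_x = -1/2  [line 7·x + -7·y + 161/6 = 0 ∩ |DA|² = 181/36]
6. D_y = 10/3  [line 7·x + -7·y + 161/6 = 0 ∩ |DA|² = 181/36]
   → D = (-1/2, 10/3)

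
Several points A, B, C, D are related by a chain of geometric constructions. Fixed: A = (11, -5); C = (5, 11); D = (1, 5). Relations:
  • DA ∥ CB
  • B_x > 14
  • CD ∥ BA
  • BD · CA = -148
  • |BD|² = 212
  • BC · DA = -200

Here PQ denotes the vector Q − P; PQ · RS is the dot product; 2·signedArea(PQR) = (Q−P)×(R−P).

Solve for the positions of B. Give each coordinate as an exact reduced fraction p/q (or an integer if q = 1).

1. B_x = 15  [CD ∥ BA ∩ DA ∥ CB]
2. B_y = 1  [CD ∥ BA ∩ DA ∥ CB]
   → B = (15, 1)

B = (15, 1)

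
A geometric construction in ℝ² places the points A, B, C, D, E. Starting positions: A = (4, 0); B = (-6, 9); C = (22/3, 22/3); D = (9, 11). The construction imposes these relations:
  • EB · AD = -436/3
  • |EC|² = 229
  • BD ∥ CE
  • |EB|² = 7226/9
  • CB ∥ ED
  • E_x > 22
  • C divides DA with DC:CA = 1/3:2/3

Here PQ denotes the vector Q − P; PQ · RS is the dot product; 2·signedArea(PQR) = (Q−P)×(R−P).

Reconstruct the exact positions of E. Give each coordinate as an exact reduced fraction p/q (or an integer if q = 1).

E = (67/3, 28/3)

1. E_x = 67/3  [CB ∥ ED ∩ BD ∥ CE]
2. E_y = 28/3  [CB ∥ ED ∩ BD ∥ CE]
   → E = (67/3, 28/3)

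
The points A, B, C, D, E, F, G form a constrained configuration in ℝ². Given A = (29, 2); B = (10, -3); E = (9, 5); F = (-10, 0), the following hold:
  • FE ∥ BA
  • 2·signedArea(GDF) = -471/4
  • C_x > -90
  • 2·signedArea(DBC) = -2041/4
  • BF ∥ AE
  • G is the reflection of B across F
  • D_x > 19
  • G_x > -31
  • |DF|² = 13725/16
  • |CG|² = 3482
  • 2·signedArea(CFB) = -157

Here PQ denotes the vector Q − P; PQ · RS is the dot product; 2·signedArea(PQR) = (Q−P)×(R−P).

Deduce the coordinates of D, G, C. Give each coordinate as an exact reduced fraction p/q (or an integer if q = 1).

1. G_x = -30  [G is the reflection of B across F]
2. G_y = 3  [G is the reflection of B across F]
   → G = (-30, 3)
3. D_x = 77/4  [line -3·x + -20·y + 351/4 = 0 ∩ |DF|² = 13725/16]
4. D_y = 3/2  [line -3·x + -20·y + 351/4 = 0 ∩ |DF|² = 13725/16]
   → D = (77/4, 3/2)
5. C_x = -89  [2·signedArea(DBC) = -2041/4 ∩ 2·signedArea(CFB) = -157]
6. C_y = 4  [2·signedArea(DBC) = -2041/4 ∩ 2·signedArea(CFB) = -157]
   → C = (-89, 4)

C = (-89, 4)
D = (77/4, 3/2)
G = (-30, 3)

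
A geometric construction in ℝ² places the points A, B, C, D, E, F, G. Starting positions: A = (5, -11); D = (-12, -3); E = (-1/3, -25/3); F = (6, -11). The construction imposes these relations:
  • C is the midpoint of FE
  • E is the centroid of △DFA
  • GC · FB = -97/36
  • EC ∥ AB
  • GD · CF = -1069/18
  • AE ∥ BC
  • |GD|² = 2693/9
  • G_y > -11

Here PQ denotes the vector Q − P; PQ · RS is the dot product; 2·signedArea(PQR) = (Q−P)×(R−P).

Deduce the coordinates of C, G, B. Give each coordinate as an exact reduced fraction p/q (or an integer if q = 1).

1. C_x = 17/6  [C is the midpoint of FE]
2. C_y = -29/3  [C is the midpoint of FE]
   → C = (17/6, -29/3)
3. B_x = 49/6  [AE ∥ BC ∩ EC ∥ AB]
4. B_y = -37/3  [AE ∥ BC ∩ EC ∥ AB]
   → B = (49/6, -37/3)
5. G_x = 11/3  [GD · CF = -1069/18 ∩ GC · FB = -97/36]
6. G_y = -31/3  [GD · CF = -1069/18 ∩ GC · FB = -97/36]
   → G = (11/3, -31/3)

B = (49/6, -37/3)
C = (17/6, -29/3)
G = (11/3, -31/3)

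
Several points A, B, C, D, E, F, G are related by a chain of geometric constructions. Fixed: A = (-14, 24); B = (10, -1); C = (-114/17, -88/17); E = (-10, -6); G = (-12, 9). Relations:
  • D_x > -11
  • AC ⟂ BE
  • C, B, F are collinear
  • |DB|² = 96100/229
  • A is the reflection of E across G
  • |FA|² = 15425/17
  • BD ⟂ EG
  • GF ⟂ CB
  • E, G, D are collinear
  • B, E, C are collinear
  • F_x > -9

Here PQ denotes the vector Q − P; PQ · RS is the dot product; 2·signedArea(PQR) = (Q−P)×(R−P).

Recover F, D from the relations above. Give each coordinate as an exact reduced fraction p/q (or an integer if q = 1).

1. F_x = -142/17  [C, B, F are collinear ∩ GF ⟂ CB]
2. F_y = -95/17  [C, B, F are collinear ∩ GF ⟂ CB]
   → F = (-142/17, -95/17)
3. D_x = -2360/229  [E, G, D are collinear ∩ BD ⟂ EG]
4. D_y = -849/229  [E, G, D are collinear ∩ BD ⟂ EG]
   → D = (-2360/229, -849/229)

D = (-2360/229, -849/229)
F = (-142/17, -95/17)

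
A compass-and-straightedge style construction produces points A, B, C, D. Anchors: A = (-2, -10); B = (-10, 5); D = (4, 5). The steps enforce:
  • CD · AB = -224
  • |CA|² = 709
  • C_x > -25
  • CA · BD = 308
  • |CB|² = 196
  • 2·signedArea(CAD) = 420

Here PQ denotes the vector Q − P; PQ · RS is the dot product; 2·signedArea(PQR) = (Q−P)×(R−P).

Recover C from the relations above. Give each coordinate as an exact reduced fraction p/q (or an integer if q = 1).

1. C_x = -24  [CA · BD = 308 ∩ CD · AB = -224]
2. C_y = 5  [CA · BD = 308 ∩ CD · AB = -224]
   → C = (-24, 5)

C = (-24, 5)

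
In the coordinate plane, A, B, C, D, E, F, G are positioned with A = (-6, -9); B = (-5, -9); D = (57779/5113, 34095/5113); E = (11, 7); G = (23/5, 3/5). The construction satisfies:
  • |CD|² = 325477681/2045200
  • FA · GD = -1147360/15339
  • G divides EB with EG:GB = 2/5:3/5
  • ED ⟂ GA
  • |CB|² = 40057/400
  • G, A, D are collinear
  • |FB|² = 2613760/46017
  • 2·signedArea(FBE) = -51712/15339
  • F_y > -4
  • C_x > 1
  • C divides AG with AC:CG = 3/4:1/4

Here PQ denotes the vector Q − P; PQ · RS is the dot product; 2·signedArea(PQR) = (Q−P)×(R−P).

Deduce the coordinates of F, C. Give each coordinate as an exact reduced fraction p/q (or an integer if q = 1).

C = (39/20, -9/5)
F = (6649/15339, -19313/5113)

1. F_x = 6649/15339  [2·signedArea(FBE) = -51712/15339 ∩ FA · GD = -1147360/15339]
2. F_y = -19313/5113  [2·signedArea(FBE) = -51712/15339 ∩ FA · GD = -1147360/15339]
   → F = (6649/15339, -19313/5113)
3. C_x = 39/20  [C divides AG with AC:CG = 3/4:1/4]
4. C_y = -9/5  [C divides AG with AC:CG = 3/4:1/4]
   → C = (39/20, -9/5)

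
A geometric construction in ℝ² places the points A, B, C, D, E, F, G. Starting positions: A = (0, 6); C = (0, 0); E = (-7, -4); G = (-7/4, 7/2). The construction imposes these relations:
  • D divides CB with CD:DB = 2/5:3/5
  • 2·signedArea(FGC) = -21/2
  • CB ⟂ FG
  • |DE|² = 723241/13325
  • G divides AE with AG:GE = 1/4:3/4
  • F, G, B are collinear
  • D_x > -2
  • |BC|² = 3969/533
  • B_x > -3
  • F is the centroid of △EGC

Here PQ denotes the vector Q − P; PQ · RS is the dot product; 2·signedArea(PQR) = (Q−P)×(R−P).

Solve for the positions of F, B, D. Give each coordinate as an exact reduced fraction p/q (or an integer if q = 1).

B = (-1386/533, 441/533)
D = (-2772/2665, 882/2665)
F = (-35/12, -1/6)

1. F_x = -35/12  [F is the centroid of △EGC]
2. F_y = -1/6  [F is the centroid of △EGC]
   → F = (-35/12, -1/6)
3. B_x = -1386/533  [F, G, B are collinear ∩ CB ⟂ FG]
4. B_y = 441/533  [F, G, B are collinear ∩ CB ⟂ FG]
   → B = (-1386/533, 441/533)
5. D_x = -2772/2665  [D divides CB with CD:DB = 2/5:3/5]
6. D_y = 882/2665  [D divides CB with CD:DB = 2/5:3/5]
   → D = (-2772/2665, 882/2665)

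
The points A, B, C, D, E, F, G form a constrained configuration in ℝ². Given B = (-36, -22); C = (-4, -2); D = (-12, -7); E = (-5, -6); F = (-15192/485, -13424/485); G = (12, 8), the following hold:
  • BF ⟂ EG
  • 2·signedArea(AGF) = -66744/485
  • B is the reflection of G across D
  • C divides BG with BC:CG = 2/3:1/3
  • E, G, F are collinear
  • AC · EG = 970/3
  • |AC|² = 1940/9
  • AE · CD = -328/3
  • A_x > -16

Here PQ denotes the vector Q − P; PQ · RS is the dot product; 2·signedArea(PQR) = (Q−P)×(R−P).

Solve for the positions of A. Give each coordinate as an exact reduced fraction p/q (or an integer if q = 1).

1. A_x = -46/3  [2·signedArea(AGF) = -66744/485 ∩ AE · CD = -328/3]
2. A_y = -34/3  [2·signedArea(AGF) = -66744/485 ∩ AE · CD = -328/3]
   → A = (-46/3, -34/3)

A = (-46/3, -34/3)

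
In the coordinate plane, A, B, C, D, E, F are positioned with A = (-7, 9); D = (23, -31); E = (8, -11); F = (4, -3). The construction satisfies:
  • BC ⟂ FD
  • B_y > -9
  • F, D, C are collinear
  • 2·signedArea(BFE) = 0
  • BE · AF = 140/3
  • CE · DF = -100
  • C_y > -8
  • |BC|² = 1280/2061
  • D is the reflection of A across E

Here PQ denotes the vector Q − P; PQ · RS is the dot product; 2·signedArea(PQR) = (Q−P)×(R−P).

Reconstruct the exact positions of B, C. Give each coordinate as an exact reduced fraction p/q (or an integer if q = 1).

1. B_x = 20/3  [2·signedArea(BFE) = 0 ∩ BE · AF = 140/3]
2. B_y = -25/3  [2·signedArea(BFE) = 0 ∩ BE · AF = 140/3]
   → B = (20/3, -25/3)
3. C_x = 1676/229  [F, D, C are collinear ∩ BC ⟂ FD]
4. C_y = -1807/229  [F, D, C are collinear ∩ BC ⟂ FD]
   → C = (1676/229, -1807/229)

B = (20/3, -25/3)
C = (1676/229, -1807/229)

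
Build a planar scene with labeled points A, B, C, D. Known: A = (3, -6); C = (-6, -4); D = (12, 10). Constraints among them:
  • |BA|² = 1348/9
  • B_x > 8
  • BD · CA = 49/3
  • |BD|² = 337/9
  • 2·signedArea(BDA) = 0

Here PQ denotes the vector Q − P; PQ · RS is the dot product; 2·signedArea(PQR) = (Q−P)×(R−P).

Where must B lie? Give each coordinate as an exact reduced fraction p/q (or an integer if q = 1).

1. B_x = 9  [2·signedArea(BDA) = 0 ∩ BD · CA = 49/3]
2. B_y = 14/3  [2·signedArea(BDA) = 0 ∩ BD · CA = 49/3]
   → B = (9, 14/3)

B = (9, 14/3)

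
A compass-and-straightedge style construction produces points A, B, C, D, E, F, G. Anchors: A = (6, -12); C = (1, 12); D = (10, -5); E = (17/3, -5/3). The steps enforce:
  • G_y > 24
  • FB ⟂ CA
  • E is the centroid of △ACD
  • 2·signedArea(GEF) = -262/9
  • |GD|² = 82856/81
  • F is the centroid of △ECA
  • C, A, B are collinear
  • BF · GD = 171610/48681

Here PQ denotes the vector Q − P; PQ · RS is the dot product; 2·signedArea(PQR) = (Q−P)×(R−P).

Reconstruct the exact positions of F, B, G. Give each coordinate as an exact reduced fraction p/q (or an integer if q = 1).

B = (19694/5409, -1220/1803)
F = (38/9, -5/9)
G = (-20/9, 221/9)

1. F_x = 38/9  [F is the centroid of △ECA]
2. F_y = -5/9  [F is the centroid of △ECA]
   → F = (38/9, -5/9)
3. B_x = 19694/5409  [C, A, B are collinear ∩ FB ⟂ CA]
4. B_y = -1220/1803  [C, A, B are collinear ∩ FB ⟂ CA]
   → B = (19694/5409, -1220/1803)
5. G_x = -20/9  [2·signedArea(GEF) = -262/9 ∩ BF · GD = 171610/48681]
6. G_y = 221/9  [2·signedArea(GEF) = -262/9 ∩ BF · GD = 171610/48681]
   → G = (-20/9, 221/9)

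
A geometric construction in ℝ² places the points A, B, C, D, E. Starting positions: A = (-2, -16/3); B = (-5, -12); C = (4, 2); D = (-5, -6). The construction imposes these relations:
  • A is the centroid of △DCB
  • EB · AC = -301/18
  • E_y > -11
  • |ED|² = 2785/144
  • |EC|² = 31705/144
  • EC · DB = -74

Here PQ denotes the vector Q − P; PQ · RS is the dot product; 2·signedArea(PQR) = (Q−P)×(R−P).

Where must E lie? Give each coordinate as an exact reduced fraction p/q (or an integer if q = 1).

1. E_x = -17/4  [EC · DB = -74 ∩ EB · AC = -301/18]
2. E_y = -31/3  [EC · DB = -74 ∩ EB · AC = -301/18]
   → E = (-17/4, -31/3)

E = (-17/4, -31/3)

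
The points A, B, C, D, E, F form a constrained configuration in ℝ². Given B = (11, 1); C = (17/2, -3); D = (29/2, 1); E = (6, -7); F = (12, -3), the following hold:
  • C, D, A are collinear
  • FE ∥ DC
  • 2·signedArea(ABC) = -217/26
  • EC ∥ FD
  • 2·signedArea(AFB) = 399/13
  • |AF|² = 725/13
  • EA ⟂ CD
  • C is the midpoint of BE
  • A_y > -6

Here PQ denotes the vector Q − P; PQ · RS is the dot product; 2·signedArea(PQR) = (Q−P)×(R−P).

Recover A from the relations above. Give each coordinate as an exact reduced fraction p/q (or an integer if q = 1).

1. A_x = 64/13  [C, D, A are collinear ∩ EA ⟂ CD]
2. A_y = -70/13  [C, D, A are collinear ∩ EA ⟂ CD]
   → A = (64/13, -70/13)

A = (64/13, -70/13)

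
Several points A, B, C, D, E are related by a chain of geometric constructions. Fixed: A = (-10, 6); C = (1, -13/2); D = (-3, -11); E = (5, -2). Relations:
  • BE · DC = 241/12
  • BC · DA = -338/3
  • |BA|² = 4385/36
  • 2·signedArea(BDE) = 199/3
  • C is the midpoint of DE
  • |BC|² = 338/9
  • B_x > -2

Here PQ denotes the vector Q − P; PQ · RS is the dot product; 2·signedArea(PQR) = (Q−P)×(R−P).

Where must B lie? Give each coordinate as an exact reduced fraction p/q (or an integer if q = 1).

1. B_x = -4/3  [BC · DA = -338/3 ∩ 2·signedArea(BDE) = 199/3]
2. B_y = -5/6  [BC · DA = -338/3 ∩ 2·signedArea(BDE) = 199/3]
   → B = (-4/3, -5/6)

B = (-4/3, -5/6)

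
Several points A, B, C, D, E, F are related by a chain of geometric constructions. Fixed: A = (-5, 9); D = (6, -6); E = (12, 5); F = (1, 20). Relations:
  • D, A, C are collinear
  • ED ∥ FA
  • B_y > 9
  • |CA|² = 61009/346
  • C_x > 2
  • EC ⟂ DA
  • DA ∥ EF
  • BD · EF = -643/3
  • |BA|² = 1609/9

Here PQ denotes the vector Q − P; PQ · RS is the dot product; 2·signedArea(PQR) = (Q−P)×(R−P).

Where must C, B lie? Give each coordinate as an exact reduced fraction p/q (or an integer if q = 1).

B = (25/3, 10)
C = (987/346, -591/346)

1. C_x = 987/346  [D, A, C are collinear ∩ EC ⟂ DA]
2. C_y = -591/346  [D, A, C are collinear ∩ EC ⟂ DA]
   → C = (987/346, -591/346)
3. B_x = 25/3  [line 11·x + -15·y + 175/3 = 0 ∩ |BA|² = 1609/9]
4. B_y = 10  [line 11·x + -15·y + 175/3 = 0 ∩ |BA|² = 1609/9]
   → B = (25/3, 10)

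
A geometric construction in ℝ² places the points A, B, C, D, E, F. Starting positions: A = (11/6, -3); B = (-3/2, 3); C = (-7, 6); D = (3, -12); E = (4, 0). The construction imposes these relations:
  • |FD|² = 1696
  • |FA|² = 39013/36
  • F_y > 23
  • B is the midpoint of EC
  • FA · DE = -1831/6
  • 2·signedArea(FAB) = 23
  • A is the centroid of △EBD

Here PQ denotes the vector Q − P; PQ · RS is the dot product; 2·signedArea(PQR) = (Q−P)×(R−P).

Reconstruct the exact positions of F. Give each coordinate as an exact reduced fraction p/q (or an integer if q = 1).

F = (-17, 24)

1. F_x = -17  [2·signedArea(FAB) = 23 ∩ FA · DE = -1831/6]
2. F_y = 24  [2·signedArea(FAB) = 23 ∩ FA · DE = -1831/6]
   → F = (-17, 24)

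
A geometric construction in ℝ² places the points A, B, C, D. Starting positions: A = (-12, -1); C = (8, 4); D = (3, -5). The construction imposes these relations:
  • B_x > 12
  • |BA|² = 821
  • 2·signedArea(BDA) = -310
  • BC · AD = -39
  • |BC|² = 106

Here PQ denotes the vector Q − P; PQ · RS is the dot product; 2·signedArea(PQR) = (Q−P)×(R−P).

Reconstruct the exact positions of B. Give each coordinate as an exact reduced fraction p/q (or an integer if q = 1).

1. B_x = 13  [2·signedArea(BDA) = -310 ∩ BC · AD = -39]
2. B_y = 13  [2·signedArea(BDA) = -310 ∩ BC · AD = -39]
   → B = (13, 13)

B = (13, 13)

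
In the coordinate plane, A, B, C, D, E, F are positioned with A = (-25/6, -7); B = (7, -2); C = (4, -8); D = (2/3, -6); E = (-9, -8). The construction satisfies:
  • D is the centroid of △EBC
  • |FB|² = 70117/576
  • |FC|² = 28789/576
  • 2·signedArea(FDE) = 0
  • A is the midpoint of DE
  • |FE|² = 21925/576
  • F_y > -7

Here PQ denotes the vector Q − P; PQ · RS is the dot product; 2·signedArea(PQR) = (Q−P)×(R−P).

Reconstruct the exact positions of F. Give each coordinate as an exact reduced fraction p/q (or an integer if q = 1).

1. F_x = -71/24  [line 2·x + -29/3·y + -178/3 = 0 ∩ |FE|² = 21925/576]
2. F_y = -27/4  [line 2·x + -29/3·y + -178/3 = 0 ∩ |FE|² = 21925/576]
   → F = (-71/24, -27/4)

F = (-71/24, -27/4)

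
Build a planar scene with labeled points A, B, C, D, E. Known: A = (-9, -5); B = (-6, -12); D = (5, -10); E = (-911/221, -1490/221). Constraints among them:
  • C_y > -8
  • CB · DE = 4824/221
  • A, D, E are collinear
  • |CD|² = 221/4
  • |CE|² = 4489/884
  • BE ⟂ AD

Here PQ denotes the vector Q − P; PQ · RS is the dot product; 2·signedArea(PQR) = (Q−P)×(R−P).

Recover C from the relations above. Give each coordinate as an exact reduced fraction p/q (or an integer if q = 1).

1. C_x = -2  [line 2016/221·x + -720/221·y + -1368/221 = 0 ∩ |CD|² = 221/4]
2. C_y = -15/2  [line 2016/221·x + -720/221·y + -1368/221 = 0 ∩ |CD|² = 221/4]
   → C = (-2, -15/2)

C = (-2, -15/2)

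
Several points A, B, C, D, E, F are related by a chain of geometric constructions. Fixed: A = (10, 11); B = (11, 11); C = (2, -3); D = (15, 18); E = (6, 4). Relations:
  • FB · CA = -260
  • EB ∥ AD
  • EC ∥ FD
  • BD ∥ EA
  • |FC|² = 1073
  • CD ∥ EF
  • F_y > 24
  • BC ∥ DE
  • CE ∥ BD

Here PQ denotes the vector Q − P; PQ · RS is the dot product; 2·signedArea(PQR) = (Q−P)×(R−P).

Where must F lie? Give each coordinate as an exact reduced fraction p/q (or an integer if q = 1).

F = (19, 25)

1. F_x = 19  [EC ∥ FD ∩ CD ∥ EF]
2. F_y = 25  [EC ∥ FD ∩ CD ∥ EF]
   → F = (19, 25)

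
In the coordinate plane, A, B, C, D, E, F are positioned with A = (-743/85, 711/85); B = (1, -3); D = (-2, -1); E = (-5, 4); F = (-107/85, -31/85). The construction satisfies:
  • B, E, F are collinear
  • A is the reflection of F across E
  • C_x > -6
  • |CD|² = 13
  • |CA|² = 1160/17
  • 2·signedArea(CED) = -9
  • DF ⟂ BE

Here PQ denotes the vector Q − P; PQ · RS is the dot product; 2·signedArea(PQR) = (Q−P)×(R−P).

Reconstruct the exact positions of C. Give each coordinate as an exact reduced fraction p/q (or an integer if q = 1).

1. C_x = -5  [line 5·x + 3·y + 22 = 0 ∩ |CA|² = 1160/17]
2. C_y = 1  [line 5·x + 3·y + 22 = 0 ∩ |CA|² = 1160/17]
   → C = (-5, 1)

C = (-5, 1)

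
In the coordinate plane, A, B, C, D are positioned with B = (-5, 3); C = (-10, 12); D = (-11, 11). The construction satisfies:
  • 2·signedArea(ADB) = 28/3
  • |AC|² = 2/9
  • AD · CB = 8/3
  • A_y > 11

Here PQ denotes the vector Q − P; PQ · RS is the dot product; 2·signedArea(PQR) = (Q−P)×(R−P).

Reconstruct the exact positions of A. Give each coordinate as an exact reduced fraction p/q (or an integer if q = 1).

A = (-31/3, 35/3)

1. A_x = -31/3  [2·signedArea(ADB) = 28/3 ∩ AD · CB = 8/3]
2. A_y = 35/3  [2·signedArea(ADB) = 28/3 ∩ AD · CB = 8/3]
   → A = (-31/3, 35/3)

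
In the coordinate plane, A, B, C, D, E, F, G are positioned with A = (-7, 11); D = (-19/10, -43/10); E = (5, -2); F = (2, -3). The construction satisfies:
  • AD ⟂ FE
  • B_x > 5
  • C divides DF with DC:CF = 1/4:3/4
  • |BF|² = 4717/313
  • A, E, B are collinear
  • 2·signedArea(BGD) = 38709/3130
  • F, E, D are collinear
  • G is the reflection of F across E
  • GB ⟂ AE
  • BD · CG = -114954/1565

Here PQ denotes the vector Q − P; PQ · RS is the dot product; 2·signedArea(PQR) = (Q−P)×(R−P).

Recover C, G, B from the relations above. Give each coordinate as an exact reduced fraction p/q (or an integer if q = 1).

B = (1841/313, -925/313)
C = (-37/40, -159/40)
G = (8, -1)

1. C_x = -37/40  [C divides DF with DC:CF = 1/4:3/4]
2. C_y = -159/40  [C divides DF with DC:CF = 1/4:3/4]
   → C = (-37/40, -159/40)
3. G_x = 8  [G is the reflection of F across E]
4. G_y = -1  [G is the reflection of F across E]
   → G = (8, -1)
5. B_x = 1841/313  [A, E, B are collinear ∩ GB ⟂ AE]
6. B_y = -925/313  [A, E, B are collinear ∩ GB ⟂ AE]
   → B = (1841/313, -925/313)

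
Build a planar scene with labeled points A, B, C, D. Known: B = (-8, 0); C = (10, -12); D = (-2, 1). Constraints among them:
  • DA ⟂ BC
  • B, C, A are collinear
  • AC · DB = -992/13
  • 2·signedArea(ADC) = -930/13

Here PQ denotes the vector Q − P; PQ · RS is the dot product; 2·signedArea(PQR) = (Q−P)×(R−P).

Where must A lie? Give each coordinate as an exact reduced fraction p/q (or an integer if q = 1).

A = (-56/13, -32/13)

1. A_x = -56/13  [B, C, A are collinear ∩ DA ⟂ BC]
2. A_y = -32/13  [B, C, A are collinear ∩ DA ⟂ BC]
   → A = (-56/13, -32/13)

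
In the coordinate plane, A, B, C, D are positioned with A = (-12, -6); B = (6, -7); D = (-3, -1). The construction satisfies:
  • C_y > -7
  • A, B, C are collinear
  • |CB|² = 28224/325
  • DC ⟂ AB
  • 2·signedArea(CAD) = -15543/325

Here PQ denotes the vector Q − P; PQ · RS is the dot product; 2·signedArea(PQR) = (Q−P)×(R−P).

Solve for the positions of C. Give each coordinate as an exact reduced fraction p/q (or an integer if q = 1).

1. C_x = -1074/325  [A, B, C are collinear ∩ DC ⟂ AB]
2. C_y = -2107/325  [A, B, C are collinear ∩ DC ⟂ AB]
   → C = (-1074/325, -2107/325)

C = (-1074/325, -2107/325)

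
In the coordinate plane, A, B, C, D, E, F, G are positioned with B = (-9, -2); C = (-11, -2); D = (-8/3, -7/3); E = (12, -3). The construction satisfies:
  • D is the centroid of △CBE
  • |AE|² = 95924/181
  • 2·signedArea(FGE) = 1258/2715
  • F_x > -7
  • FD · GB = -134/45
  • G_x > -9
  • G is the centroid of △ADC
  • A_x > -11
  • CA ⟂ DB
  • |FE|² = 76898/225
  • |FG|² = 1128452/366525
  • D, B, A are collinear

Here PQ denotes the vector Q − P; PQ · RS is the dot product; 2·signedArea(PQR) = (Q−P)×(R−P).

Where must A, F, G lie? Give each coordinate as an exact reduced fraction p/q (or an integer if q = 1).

A = (-1990/181, -343/181)
F = (-97/15, -32/15)
G = (-13391/1629, -3382/1629)

1. A_x = -1990/181  [D, B, A are collinear ∩ CA ⟂ DB]
2. A_y = -343/181  [D, B, A are collinear ∩ CA ⟂ DB]
   → A = (-1990/181, -343/181)
3. G_x = -13391/1629  [G is the centroid of △ADC]
4. G_y = -3382/1629  [G is the centroid of △ADC]
   → G = (-13391/1629, -3382/1629)
5. F_x = -97/15  [2·signedArea(FGE) = 1258/2715 ∩ FD · GB = -134/45]
6. F_y = -32/15  [2·signedArea(FGE) = 1258/2715 ∩ FD · GB = -134/45]
   → F = (-97/15, -32/15)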